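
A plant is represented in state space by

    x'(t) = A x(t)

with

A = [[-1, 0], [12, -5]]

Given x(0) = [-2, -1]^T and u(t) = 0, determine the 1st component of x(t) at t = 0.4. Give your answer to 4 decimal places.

-1.3406

det(sI - A) = s^2 - (tr A)s + det A, with tr A = (-1) + (-5) = -6 and det A = (-1)·(-5) - 0·12 = 5 - 0 = 5.
So p(s) = det(sI - A) = s^2 + 6s + 5.
Factor s^2 + 6s + 5: two numbers with sum -6 and product 5 are -1 and -5, so s^2 + 6s + 5 = (s + 1)(s + 5).
Hence p(s) = (s + 1) (s + 5), with roots -5, -1.
The eigenvalues -5, -1 are distinct and real, so A is diagonalisable and x(t) = e^{At} x(0) = V diag(e^{λ_i t}) V^{-1} x(0), where the columns of V are the eigenvectors.
λ = -5: A - (-5)I = [[4, 0], [12, 0]]. Row 1 gives 4·v1 + 0·v2 = 0, so take v_1 = [0, -1]^T.
λ = -1: A - (-1)I = [[0, 0], [12, -4]]. Row 2 gives 12·v1 + (-4)·v2 = 0, so take v_2 = [1, 3]^T.
V = [v_1 v_2] = [[0, 1], [-1, 3]] has det V = 1, so V^{-1} = adj(V)/det V = [[3, -1], [1, 0]].
Modal coordinates z(0) = V^{-1} x(0): 3·(-2) + (-1)·(-1) = -5; 1·(-2) + 0·(-1) = -2; so z(0) = [-5, -2]^T.
x_1(t) = Σ_i (v_i)_1 · z_i(0) · e^{λ_i t} (row 1 of V times the modal terms).
x_1(0.4) = 0·(-5)·e^{-5·0.4} + 1·(-2)·e^{-1·0.4} = 0·0.135335 + (-2)·0.670320 = -1.3406.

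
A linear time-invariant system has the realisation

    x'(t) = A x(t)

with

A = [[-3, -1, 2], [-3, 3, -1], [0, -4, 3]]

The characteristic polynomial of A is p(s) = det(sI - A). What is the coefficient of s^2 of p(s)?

Expand det(sI - A) for the 3×3 matrix.
p(s) = s^3 - 3s^2 - 16s.
(Check: constant term = det(-A) = (-1)^3 det A = 0; coefficient of s^2 = -tr A = -3.)
The coefficient of s^2 is -3.

-3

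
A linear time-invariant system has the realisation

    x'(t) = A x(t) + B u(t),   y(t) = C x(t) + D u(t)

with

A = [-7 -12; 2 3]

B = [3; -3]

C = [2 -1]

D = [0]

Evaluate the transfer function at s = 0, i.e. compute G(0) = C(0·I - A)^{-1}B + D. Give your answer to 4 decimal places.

23.0000

G(0) = C(-A)^{-1}B + D = -C A^{-1} B + D.
det A = 3, so A^{-1} = (1/3)·adj(A) = [[1, 4], [-2/3, -7/3]]
A^{-1} B = [-9, 5]^T
C A^{-1} B = -23
G(0) = D - C A^{-1} B = 0 - (-23) = 23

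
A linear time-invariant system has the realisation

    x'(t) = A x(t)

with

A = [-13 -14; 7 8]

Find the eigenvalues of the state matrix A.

det(sI - A) = s^2 - (tr A)s + det A, with tr A = (-13) + 8 = -5 and det A = (-13)·8 - (-14)·7 = -104 - (-98) = -6.
So p(s) = det(sI - A) = s^2 + 5s - 6.
Factor s^2 + 5s - 6: two numbers with sum -5 and product -6 are 1 and -6, so s^2 + 5s - 6 = (s - 1)(s + 6).
Hence p(s) = (s - 1) (s + 6), with roots -6, 1.
At least one eigenvalue has non-negative real part, so the system is not asymptotically stable.

-6, 1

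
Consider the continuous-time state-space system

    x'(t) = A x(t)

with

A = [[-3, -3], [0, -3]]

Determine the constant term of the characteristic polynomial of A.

For a 2×2 matrix, det(sI - A) = s^2 - (tr A)s + det A.
tr A = -6, det A = 9.
So p(s) = s^2 + 6s + 9.
The constant term is 9.

9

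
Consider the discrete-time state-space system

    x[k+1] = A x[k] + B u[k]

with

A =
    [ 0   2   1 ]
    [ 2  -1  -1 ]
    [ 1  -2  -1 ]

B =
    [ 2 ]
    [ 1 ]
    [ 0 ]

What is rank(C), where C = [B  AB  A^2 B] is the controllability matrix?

3

AB = [[2], [3], [0]]
A^2B = [[6], [1], [-4]]
Controllability matrix C = [B  AB  A^2B] = [[2, 2, 6], [1, 3, 1], [0, 0, -4]]
det(C) = 2·(3·(-4) - 1·0) - 2·(1·(-4) - 1·0) + 6·(1·0 - 3·0) = 2·(-12) - 2·(-4) + 6·0 = -16 ≠ 0, so rank(C) = 3.
rank(C) = 3 = n, so the pair (A, B) is completely controllable.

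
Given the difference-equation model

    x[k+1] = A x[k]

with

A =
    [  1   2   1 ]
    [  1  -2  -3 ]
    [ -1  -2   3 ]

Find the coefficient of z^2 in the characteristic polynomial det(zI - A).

-2

Expand det(zI - A) for the 3×3 matrix.
p(z) = z^3 - 2z^2 - 12z + 16.
(Check: constant term = det(-A) = (-1)^3 det A = 16; coefficient of z^2 = -tr A = -2.)
The coefficient of z^2 is -2.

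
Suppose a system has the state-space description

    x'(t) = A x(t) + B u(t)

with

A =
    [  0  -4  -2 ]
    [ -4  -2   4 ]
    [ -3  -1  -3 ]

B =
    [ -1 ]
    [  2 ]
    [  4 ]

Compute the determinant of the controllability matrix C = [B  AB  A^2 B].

5552

AB = [[-16], [16], [-11]]
A^2B = [[-42], [-12], [65]]
Controllability matrix C = [B  AB  A^2B] = [[-1, -16, -42], [2, 16, -12], [4, -11, 65]]
Expanding along the first row, det(C) = (-1)·(16·65 - (-12)·(-11)) - (-16)·(2·65 - (-12)·4) + (-42)·(2·(-11) - 16·4) = (-1)·908 - (-16)·178 + (-42)·(-86) = 5552
Since det(C) ≠ 0, rank(C) = 3 and the system is completely controllable.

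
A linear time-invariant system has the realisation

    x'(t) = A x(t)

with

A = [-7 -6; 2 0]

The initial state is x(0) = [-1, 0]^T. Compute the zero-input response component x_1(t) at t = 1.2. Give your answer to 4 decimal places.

det(sI - A) = s^2 - (tr A)s + det A, with tr A = (-7) + 0 = -7 and det A = (-7)·0 - (-6)·2 = 0 - (-12) = 12.
So p(s) = det(sI - A) = s^2 + 7s + 12.
Factor s^2 + 7s + 12: two numbers with sum -7 and product 12 are -3 and -4, so s^2 + 7s + 12 = (s + 3)(s + 4).
Hence p(s) = (s + 3) (s + 4), with roots -4, -3.
The eigenvalues -4, -3 are distinct and real, so A is diagonalisable and x(t) = e^{At} x(0) = V diag(e^{λ_i t}) V^{-1} x(0), where the columns of V are the eigenvectors.
λ = -4: A - (-4)I = [[-3, -6], [2, 4]]. Row 1 gives (-3)·v1 + (-6)·v2 = 0, so take v_1 = [2, -1]^T.
λ = -3: A - (-3)I = [[-4, -6], [2, 3]]. Row 1 gives (-4)·v1 + (-6)·v2 = 0, so take v_2 = [-3, 2]^T.
V = [v_1 v_2] = [[2, -3], [-1, 2]] has det V = 1, so V^{-1} = adj(V)/det V = [[2, 3], [1, 2]].
Modal coordinates z(0) = V^{-1} x(0): 2·(-1) + 3·0 = -2; 1·(-1) + 2·0 = -1; so z(0) = [-2, -1]^T.
x_1(t) = Σ_i (v_i)_1 · z_i(0) · e^{λ_i t} (row 1 of V times the modal terms).
x_1(1.2) = 2·(-2)·e^{-4·1.2} + (-3)·(-1)·e^{-3·1.2} = (-4)·0.008230 + 3·0.027324 = 0.0491.

0.0491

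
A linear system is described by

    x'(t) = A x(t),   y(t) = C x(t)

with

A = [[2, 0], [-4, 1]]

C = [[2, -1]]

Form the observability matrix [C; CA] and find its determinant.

6

CA = [[8, -1]]
Observability matrix O = [C; CA] = [[2, -1], [8, -1]]
det(O) = 2·(-1) - (-1)·8 = -2 - (-8) = 6
Since det(O) ≠ 0, rank(O) = 2 and the system is completely observable.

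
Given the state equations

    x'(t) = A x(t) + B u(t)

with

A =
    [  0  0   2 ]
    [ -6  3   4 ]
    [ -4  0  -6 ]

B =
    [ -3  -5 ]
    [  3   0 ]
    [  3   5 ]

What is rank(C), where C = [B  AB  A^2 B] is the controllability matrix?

AB = [[6, 10], [39, 50], [-6, -10]]
A^2B = [[-12, -20], [57, 50], [12, 20]]
Controllability matrix C = [B  AB  A^2B] = [[-3, -5, 6, 10, -12, -20], [3, 0, 39, 50, 57, 50], [3, 5, -6, -10, 12, 20]]
The rows r1, r2, r3 of C are linearly dependent: r1 + r3 = 0 (check each entry), so rank(C) ≤ 2.
The 2×2 minor from rows 1, 2, columns 1, 2 is (-3)·0 - (-5)·3 = 0 - (-15) = 15 ≠ 0, so rank(C) = 2.
rank(C) = 2 < n = 3, so the pair (A, B) is not completely controllable.

2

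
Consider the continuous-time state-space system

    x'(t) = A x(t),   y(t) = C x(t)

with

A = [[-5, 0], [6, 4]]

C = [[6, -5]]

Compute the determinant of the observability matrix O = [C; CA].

CA = [[-60, -20]]
Observability matrix O = [C; CA] = [[6, -5], [-60, -20]]
det(O) = 6·(-20) - (-5)·(-60) = -120 - 300 = -420
Since det(O) ≠ 0, rank(O) = 2 and the system is completely observable.

-420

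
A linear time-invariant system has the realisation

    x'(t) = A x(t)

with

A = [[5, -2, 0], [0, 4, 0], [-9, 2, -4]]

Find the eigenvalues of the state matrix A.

det(sI - A) = s^3 - (tr A)s^2 + (M11 + M22 + M33)s - det A, where Mii is the 2×2 principal minor of A obtained by deleting row i and column i.
tr A = 5 + 4 + (-4) = 5; M11 = 4·(-4) - 0·2 = -16 - 0 = -16; M22 = 5·(-4) - 0·(-9) = -20 - 0 = -20; M33 = 5·4 - (-2)·0 = 20 - 0 = 20; sum of minors = -16.
det A = 5·(4·(-4) - 0·2) - (-2)·(0·(-4) - 0·(-9)) + 0·(0·2 - 4·(-9)) = 5·(-16) - (-2)·0 + 0·36 = -80.
So p(s) = det(sI - A) = s^3 - 5s^2 - 16s + 80.
Rational-root test: any integer root divides 80. Testing small divisors, s = -4 works: p(-4) = -64 + (-80) + 64 + 80 = 0, so (s + 4) is a factor.
Dividing, p(s) = (s + 4)(s^2 - 9s + 20).
Factor s^2 - 9s + 20: two numbers with sum 9 and product 20 are 5 and 4, so s^2 - 9s + 20 = (s - 5)(s - 4).
Hence p(s) = (s - 5) (s - 4) (s + 4), with roots -4, 4, 5.
At least one eigenvalue has non-negative real part, so the system is not asymptotically stable.

-4, 4, 5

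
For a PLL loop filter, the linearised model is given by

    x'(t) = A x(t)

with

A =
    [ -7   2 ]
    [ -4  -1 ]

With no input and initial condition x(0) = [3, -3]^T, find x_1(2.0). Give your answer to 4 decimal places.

det(sI - A) = s^2 - (tr A)s + det A, with tr A = (-7) + (-1) = -8 and det A = (-7)·(-1) - 2·(-4) = 7 - (-8) = 15.
So p(s) = det(sI - A) = s^2 + 8s + 15.
Factor s^2 + 8s + 15: two numbers with sum -8 and product 15 are -3 and -5, so s^2 + 8s + 15 = (s + 3)(s + 5).
Hence p(s) = (s + 3) (s + 5), with roots -5, -3.
The eigenvalues -5, -3 are distinct and real, so A is diagonalisable and x(t) = e^{At} x(0) = V diag(e^{λ_i t}) V^{-1} x(0), where the columns of V are the eigenvectors.
λ = -5: A - (-5)I = [[-2, 2], [-4, 4]]. Row 1 gives (-2)·v1 + 2·v2 = 0, so take v_1 = [-1, -1]^T.
λ = -3: A - (-3)I = [[-4, 2], [-4, 2]]. Row 1 gives (-4)·v1 + 2·v2 = 0, so take v_2 = [1, 2]^T.
V = [v_1 v_2] = [[-1, 1], [-1, 2]] has det V = -1, so V^{-1} = adj(V)/det V = [[-2, 1], [-1, 1]].
Modal coordinates z(0) = V^{-1} x(0): (-2)·3 + 1·(-3) = -9; (-1)·3 + 1·(-3) = -6; so z(0) = [-9, -6]^T.
x_1(t) = Σ_i (v_i)_1 · z_i(0) · e^{λ_i t} (row 1 of V times the modal terms).
x_1(2.0) = (-1)·(-9)·e^{-5·2.0} + 1·(-6)·e^{-3·2.0} = 9·0.000045 + (-6)·0.002479 = -0.0145.

-0.0145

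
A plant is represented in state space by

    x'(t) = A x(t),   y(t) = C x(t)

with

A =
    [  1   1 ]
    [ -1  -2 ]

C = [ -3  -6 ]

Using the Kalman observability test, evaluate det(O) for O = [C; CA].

CA = [[3, 9]]
Observability matrix O = [C; CA] = [[-3, -6], [3, 9]]
det(O) = (-3)·9 - (-6)·3 = -27 - (-18) = -9
Since det(O) ≠ 0, rank(O) = 2 and the system is completely observable.

-9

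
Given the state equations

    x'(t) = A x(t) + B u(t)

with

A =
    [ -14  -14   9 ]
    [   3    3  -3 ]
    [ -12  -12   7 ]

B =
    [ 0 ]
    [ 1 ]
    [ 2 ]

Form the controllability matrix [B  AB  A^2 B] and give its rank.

2

AB = [[4], [-3], [2]]
A^2B = [[4], [-3], [2]]
Controllability matrix C = [B  AB  A^2B] = [[0, 4, 4], [1, -3, -3], [2, 2, 2]]
The rows r1, r2, r3 of C are linearly dependent: -2·r1 - 2·r2 + r3 = 0 (check each entry), so rank(C) ≤ 2.
The 2×2 minor from rows 1, 2, columns 1, 2 is 0·(-3) - 4·1 = 0 - 4 = -4 ≠ 0, so rank(C) = 2.
rank(C) = 2 < n = 3, so the pair (A, B) is not completely controllable.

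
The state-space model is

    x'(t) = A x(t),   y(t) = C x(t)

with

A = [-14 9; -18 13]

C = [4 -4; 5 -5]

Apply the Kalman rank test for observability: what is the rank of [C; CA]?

1

CA = [[16, -16], [20, -20]]
Observability matrix O = [C; CA] = [[4, -4], [5, -5], [16, -16], [20, -20]]
Every row of O is a scalar multiple of row 1 = [4, -4] (multipliers 1, 5/4, 4, 5), so the rows span a one-dimensional space.
O ≠ 0, hence rank(O) = 1.
rank(O) = 1 < n = 2, so the pair (A, C) is not completely observable.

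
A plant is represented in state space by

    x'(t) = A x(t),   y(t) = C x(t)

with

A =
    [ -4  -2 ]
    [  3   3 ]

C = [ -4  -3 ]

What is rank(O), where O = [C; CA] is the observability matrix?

2

CA = [[7, -1]]
Observability matrix O = [C; CA] = [[-4, -3], [7, -1]]
det(O) = (-4)·(-1) - (-3)·7 = 4 - (-21) = 25 ≠ 0, so rank(O) = 2.
rank(O) = 2 = n, so the pair (A, C) is completely observable.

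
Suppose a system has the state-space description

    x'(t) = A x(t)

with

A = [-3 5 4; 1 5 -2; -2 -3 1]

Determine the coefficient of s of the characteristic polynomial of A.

Expand det(sI - A) for the 3×3 matrix.
p(s) = s^3 - 3s^2 - 16s - 46.
(Check: constant term = det(-A) = (-1)^3 det A = -46; coefficient of s^2 = -tr A = -3.)
The coefficient of s is -16.

-16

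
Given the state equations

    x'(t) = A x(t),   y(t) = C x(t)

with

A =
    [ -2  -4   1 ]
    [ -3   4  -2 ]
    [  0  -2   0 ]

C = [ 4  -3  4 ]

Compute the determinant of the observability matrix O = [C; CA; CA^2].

CA = [[1, -36, 10]]
CA^2 = [[106, -168, 73]]
Observability matrix O = [C; CA; CA^2] = [[4, -3, 4], [1, -36, 10], [106, -168, 73]]
Expanding along the first row, det(O) = 4·((-36)·73 - 10·(-168)) - (-3)·(1·73 - 10·106) + 4·(1·(-168) - (-36)·106) = 4·(-948) - (-3)·(-987) + 4·3648 = 7839
Since det(O) ≠ 0, rank(O) = 3 and the system is completely observable.

7839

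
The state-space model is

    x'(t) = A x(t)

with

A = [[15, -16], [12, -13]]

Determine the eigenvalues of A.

det(sI - A) = s^2 - (tr A)s + det A, with tr A = 15 + (-13) = 2 and det A = 15·(-13) - (-16)·12 = -195 - (-192) = -3.
So p(s) = det(sI - A) = s^2 - 2s - 3.
Factor s^2 - 2s - 3: two numbers with sum 2 and product -3 are 3 and -1, so s^2 - 2s - 3 = (s - 3)(s + 1).
Hence p(s) = (s - 3) (s + 1), with roots -1, 3.
At least one eigenvalue has non-negative real part, so the system is not asymptotically stable.

-1, 3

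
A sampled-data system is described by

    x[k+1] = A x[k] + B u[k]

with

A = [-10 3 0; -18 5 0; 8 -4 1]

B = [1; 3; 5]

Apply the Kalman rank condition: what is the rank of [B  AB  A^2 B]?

AB = [[-1], [-3], [1]]
A^2B = [[1], [3], [5]]
Controllability matrix C = [B  AB  A^2B] = [[1, -1, 1], [3, -3, 3], [5, 1, 5]]
The rows r1, r2, r3 of C are linearly dependent: -3·r1 + r2 = 0 (check each entry), so rank(C) ≤ 2.
The 2×2 minor from rows 1, 3, columns 1, 2 is 1·1 - (-1)·5 = 1 - (-5) = 6 ≠ 0, so rank(C) = 2.
rank(C) = 2 < n = 3, so the pair (A, B) is not completely controllable.

2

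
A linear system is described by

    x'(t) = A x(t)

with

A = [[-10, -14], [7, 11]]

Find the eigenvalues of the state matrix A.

-3, 4

det(sI - A) = s^2 - (tr A)s + det A, with tr A = (-10) + 11 = 1 and det A = (-10)·11 - (-14)·7 = -110 - (-98) = -12.
So p(s) = det(sI - A) = s^2 - s - 12.
Factor s^2 - s - 12: two numbers with sum 1 and product -12 are 4 and -3, so s^2 - s - 12 = (s - 4)(s + 3).
Hence p(s) = (s - 4) (s + 3), with roots -3, 4.
At least one eigenvalue has non-negative real part, so the system is not asymptotically stable.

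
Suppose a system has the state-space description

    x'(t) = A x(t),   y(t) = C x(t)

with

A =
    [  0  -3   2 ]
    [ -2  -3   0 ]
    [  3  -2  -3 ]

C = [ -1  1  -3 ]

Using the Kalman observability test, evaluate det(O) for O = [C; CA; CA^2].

CA = [[-11, 6, 7]]
CA^2 = [[9, 1, -43]]
Observability matrix O = [C; CA; CA^2] = [[-1, 1, -3], [-11, 6, 7], [9, 1, -43]]
Expanding along the first row, det(O) = (-1)·(6·(-43) - 7·1) - 1·((-11)·(-43) - 7·9) + (-3)·((-11)·1 - 6·9) = (-1)·(-265) - 1·410 + (-3)·(-65) = 50
Since det(O) ≠ 0, rank(O) = 3 and the system is completely observable.

50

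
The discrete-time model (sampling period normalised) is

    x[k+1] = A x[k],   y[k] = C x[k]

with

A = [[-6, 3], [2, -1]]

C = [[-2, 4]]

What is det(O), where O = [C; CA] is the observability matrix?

-60

CA = [[20, -10]]
Observability matrix O = [C; CA] = [[-2, 4], [20, -10]]
det(O) = (-2)·(-10) - 4·20 = 20 - 80 = -60
Since det(O) ≠ 0, rank(O) = 2 and the system is completely observable.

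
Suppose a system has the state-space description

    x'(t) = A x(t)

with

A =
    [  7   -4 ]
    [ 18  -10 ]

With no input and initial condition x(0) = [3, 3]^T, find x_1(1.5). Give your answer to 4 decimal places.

2.7495

det(sI - A) = s^2 - (tr A)s + det A, with tr A = 7 + (-10) = -3 and det A = 7·(-10) - (-4)·18 = -70 - (-72) = 2.
So p(s) = det(sI - A) = s^2 + 3s + 2.
Factor s^2 + 3s + 2: two numbers with sum -3 and product 2 are -1 and -2, so s^2 + 3s + 2 = (s + 1)(s + 2).
Hence p(s) = (s + 1) (s + 2), with roots -2, -1.
The eigenvalues -2, -1 are distinct and real, so A is diagonalisable and x(t) = e^{At} x(0) = V diag(e^{λ_i t}) V^{-1} x(0), where the columns of V are the eigenvectors.
λ = -2: A - (-2)I = [[9, -4], [18, -8]]. Row 1 gives 9·v1 + (-4)·v2 = 0, so take v_1 = [4, 9]^T.
λ = -1: A - (-1)I = [[8, -4], [18, -9]]. Row 1 gives 8·v1 + (-4)·v2 = 0, so take v_2 = [1, 2]^T.
V = [v_1 v_2] = [[4, 1], [9, 2]] has det V = -1, so V^{-1} = adj(V)/det V = [[-2, 1], [9, -4]].
Modal coordinates z(0) = V^{-1} x(0): (-2)·3 + 1·3 = -3; 9·3 + (-4)·3 = 15; so z(0) = [-3, 15]^T.
x_1(t) = Σ_i (v_i)_1 · z_i(0) · e^{λ_i t} (row 1 of V times the modal terms).
x_1(1.5) = 4·(-3)·e^{-2·1.5} + 1·15·e^{-1·1.5} = (-12)·0.049787 + 15·0.223130 = 2.7495.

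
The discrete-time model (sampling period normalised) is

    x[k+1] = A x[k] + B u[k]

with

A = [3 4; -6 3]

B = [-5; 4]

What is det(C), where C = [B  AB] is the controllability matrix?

-214

AB = [[1], [42]]
Controllability matrix C = [B  AB] = [[-5, 1], [4, 42]]
det(C) = (-5)·42 - 1·4 = -210 - 4 = -214
Since det(C) ≠ 0, rank(C) = 2 and the system is completely controllable.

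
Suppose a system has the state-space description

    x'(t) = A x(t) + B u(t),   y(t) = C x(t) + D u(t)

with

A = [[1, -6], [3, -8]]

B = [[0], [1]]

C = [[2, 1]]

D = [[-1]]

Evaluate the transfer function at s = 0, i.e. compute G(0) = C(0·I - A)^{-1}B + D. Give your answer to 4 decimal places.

-2.3000

G(0) = C(-A)^{-1}B + D = -C A^{-1} B + D.
det A = 10, so A^{-1} = (1/10)·adj(A) = [[-4/5, 3/5], [-3/10, 1/10]]
A^{-1} B = [3/5, 1/10]^T
C A^{-1} B = 13/10
G(0) = D - C A^{-1} B = -1 - (13/10) = -23/10 ≈ -2.3000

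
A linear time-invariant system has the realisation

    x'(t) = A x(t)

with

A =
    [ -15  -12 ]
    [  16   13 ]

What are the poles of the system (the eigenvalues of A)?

-3, 1

det(sI - A) = s^2 - (tr A)s + det A, with tr A = (-15) + 13 = -2 and det A = (-15)·13 - (-12)·16 = -195 - (-192) = -3.
So p(s) = det(sI - A) = s^2 + 2s - 3.
Factor s^2 + 2s - 3: two numbers with sum -2 and product -3 are 1 and -3, so s^2 + 2s - 3 = (s - 1)(s + 3).
Hence p(s) = (s - 1) (s + 3), with roots -3, 1.
At least one eigenvalue has non-negative real part, so the system is not asymptotically stable.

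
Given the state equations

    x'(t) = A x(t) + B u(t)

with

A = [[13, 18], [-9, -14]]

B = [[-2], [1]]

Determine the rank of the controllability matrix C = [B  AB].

AB = [[-8], [4]]
Controllability matrix C = [B  AB] = [[-2, -8], [1, 4]]
Every column of C is a scalar multiple of column 1 = [-2, 1] (multipliers 1, 4), so the columns span a one-dimensional space.
C ≠ 0, hence rank(C) = 1.
rank(C) = 1 < n = 2, so the pair (A, B) is not completely controllable.

1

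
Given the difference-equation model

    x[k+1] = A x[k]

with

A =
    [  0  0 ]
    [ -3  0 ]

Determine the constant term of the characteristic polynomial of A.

For a 2×2 matrix, det(zI - A) = z^2 - (tr A)z + det A.
tr A = 0, det A = 0.
So p(z) = z^2.
The constant term is 0.

0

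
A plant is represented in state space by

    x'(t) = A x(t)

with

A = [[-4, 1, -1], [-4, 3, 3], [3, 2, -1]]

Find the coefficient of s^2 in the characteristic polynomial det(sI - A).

2

Expand det(sI - A) for the 3×3 matrix.
p(s) = s^3 + 2s^2 - 10s - 58.
(Check: constant term = det(-A) = (-1)^3 det A = -58; coefficient of s^2 = -tr A = 2.)
The coefficient of s^2 is 2.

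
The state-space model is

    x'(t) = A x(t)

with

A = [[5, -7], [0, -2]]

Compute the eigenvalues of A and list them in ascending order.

det(sI - A) = s^2 - (tr A)s + det A, with tr A = 5 + (-2) = 3 and det A = 5·(-2) - (-7)·0 = -10 - 0 = -10.
So p(s) = det(sI - A) = s^2 - 3s - 10.
Factor s^2 - 3s - 10: two numbers with sum 3 and product -10 are 5 and -2, so s^2 - 3s - 10 = (s - 5)(s + 2).
Hence p(s) = (s - 5) (s + 2), with roots -2, 5.
At least one eigenvalue has non-negative real part, so the system is not asymptotically stable.

-2, 5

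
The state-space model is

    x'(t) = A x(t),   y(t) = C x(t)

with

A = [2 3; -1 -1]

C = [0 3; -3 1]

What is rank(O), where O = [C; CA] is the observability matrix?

2

CA = [[-3, -3], [-7, -10]]
Observability matrix O = [C; CA] = [[0, 3], [-3, 1], [-3, -3], [-7, -10]]
Take the 2×2 submatrix of O formed by rows 1, 2: [[0, 3], [-3, 1]]. Its determinant is 0·1 - 3·(-3) = 0 - (-9) = 9 ≠ 0.
So rank(O) ≥ 2; since O has 2 columns, rank(O) = 2.
rank(O) = 2 = n, so the pair (A, C) is completely observable.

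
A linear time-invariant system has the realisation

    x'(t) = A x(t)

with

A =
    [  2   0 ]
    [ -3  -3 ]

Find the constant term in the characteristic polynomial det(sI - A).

For a 2×2 matrix, det(sI - A) = s^2 - (tr A)s + det A.
tr A = -1, det A = -6.
So p(s) = s^2 + s - 6.
The constant term is -6.

-6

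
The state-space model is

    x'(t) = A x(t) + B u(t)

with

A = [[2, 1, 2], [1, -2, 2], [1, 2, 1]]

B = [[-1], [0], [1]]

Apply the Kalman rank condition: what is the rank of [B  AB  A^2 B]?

3

AB = [[0], [1], [0]]
A^2B = [[1], [-2], [2]]
Controllability matrix C = [B  AB  A^2B] = [[-1, 0, 1], [0, 1, -2], [1, 0, 2]]
det(C) = (-1)·(1·2 - (-2)·0) - 0·(0·2 - (-2)·1) + 1·(0·0 - 1·1) = (-1)·2 - 0·2 + 1·(-1) = -3 ≠ 0, so rank(C) = 3.
rank(C) = 3 = n, so the pair (A, B) is completely controllable.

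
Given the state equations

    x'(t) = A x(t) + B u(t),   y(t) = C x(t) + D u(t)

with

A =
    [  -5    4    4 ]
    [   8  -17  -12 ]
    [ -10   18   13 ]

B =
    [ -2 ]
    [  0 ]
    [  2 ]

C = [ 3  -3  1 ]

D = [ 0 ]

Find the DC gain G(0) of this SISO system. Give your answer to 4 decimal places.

38.1333

G(0) = C(-A)^{-1}B + D = -C A^{-1} B + D.
det A = -15, so A^{-1} = (1/-15)·adj(A) = [[1/3, -4/3, -4/3], [-16/15, 5/3, 28/15], [26/15, -10/3, -53/15]]
A^{-1} B = [-10/3, 88/15, -158/15]^T
C A^{-1} B = -572/15
G(0) = D - C A^{-1} B = 0 - (-572/15) = 572/15 ≈ 38.1333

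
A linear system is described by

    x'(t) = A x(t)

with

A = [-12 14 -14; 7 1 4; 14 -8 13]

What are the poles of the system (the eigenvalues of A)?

-5, 2, 5

det(sI - A) = s^3 - (tr A)s^2 + (M11 + M22 + M33)s - det A, where Mii is the 2×2 principal minor of A obtained by deleting row i and column i.
tr A = (-12) + 1 + 13 = 2; M11 = 1·13 - 4·(-8) = 13 - (-32) = 45; M22 = (-12)·13 - (-14)·14 = -156 - (-196) = 40; M33 = (-12)·1 - 14·7 = -12 - 98 = -110; sum of minors = -25.
det A = (-12)·(1·13 - 4·(-8)) - 14·(7·13 - 4·14) + (-14)·(7·(-8) - 1·14) = (-12)·45 - 14·35 + (-14)·(-70) = -50.
So p(s) = det(sI - A) = s^3 - 2s^2 - 25s + 50.
Rational-root test: any integer root divides 50. Testing small divisors, s = 2 works: p(2) = 8 + (-8) + (-50) + 50 = 0, so (s - 2) is a factor.
Dividing, p(s) = (s - 2)(s^2 - 25).
Factor s^2 - 25: two numbers with sum 0 and product -25 are 5 and -5, so s^2 - 25 = (s - 5)(s + 5).
Hence p(s) = (s - 5) (s - 2) (s + 5), with roots -5, 2, 5.
At least one eigenvalue has non-negative real part, so the system is not asymptotically stable.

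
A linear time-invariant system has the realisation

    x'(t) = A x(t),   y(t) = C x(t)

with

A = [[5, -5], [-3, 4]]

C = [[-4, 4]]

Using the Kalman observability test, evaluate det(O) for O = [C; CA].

-16

CA = [[-32, 36]]
Observability matrix O = [C; CA] = [[-4, 4], [-32, 36]]
det(O) = (-4)·36 - 4·(-32) = -144 - (-128) = -16
Since det(O) ≠ 0, rank(O) = 2 and the system is completely observable.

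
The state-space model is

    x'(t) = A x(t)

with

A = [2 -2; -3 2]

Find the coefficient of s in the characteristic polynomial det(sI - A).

-4

For a 2×2 matrix, det(sI - A) = s^2 - (tr A)s + det A.
tr A = 4, det A = -2.
So p(s) = s^2 - 4s - 2.
The coefficient of s is -4.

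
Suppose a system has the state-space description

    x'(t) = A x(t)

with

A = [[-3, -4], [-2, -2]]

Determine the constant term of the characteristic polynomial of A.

For a 2×2 matrix, det(sI - A) = s^2 - (tr A)s + det A.
tr A = -5, det A = -2.
So p(s) = s^2 + 5s - 2.
The constant term is -2.

-2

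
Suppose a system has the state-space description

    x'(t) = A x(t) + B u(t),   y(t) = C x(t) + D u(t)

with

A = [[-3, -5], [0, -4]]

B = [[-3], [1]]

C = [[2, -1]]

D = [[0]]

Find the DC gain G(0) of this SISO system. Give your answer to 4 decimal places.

-3.0833

G(0) = C(-A)^{-1}B + D = -C A^{-1} B + D.
det A = 12, so A^{-1} = (1/12)·adj(A) = [[-1/3, 5/12], [0, -1/4]]
A^{-1} B = [17/12, -1/4]^T
C A^{-1} B = 37/12
G(0) = D - C A^{-1} B = 0 - (37/12) = -37/12 ≈ -3.0833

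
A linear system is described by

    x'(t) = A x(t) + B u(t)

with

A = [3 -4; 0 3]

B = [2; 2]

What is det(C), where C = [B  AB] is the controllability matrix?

AB = [[-2], [6]]
Controllability matrix C = [B  AB] = [[2, -2], [2, 6]]
det(C) = 2·6 - (-2)·2 = 12 - (-4) = 16
Since det(C) ≠ 0, rank(C) = 2 and the system is completely controllable.

16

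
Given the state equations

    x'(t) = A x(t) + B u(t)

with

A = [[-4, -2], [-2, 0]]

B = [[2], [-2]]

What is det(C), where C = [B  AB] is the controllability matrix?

-16

AB = [[-4], [-4]]
Controllability matrix C = [B  AB] = [[2, -4], [-2, -4]]
det(C) = 2·(-4) - (-4)·(-2) = -8 - 8 = -16
Since det(C) ≠ 0, rank(C) = 2 and the system is completely controllable.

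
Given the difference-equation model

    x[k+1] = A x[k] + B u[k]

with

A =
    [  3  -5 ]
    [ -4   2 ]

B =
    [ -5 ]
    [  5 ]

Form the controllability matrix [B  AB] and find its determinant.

AB = [[-40], [30]]
Controllability matrix C = [B  AB] = [[-5, -40], [5, 30]]
det(C) = (-5)·30 - (-40)·5 = -150 - (-200) = 50
Since det(C) ≠ 0, rank(C) = 2 and the system is completely controllable.

50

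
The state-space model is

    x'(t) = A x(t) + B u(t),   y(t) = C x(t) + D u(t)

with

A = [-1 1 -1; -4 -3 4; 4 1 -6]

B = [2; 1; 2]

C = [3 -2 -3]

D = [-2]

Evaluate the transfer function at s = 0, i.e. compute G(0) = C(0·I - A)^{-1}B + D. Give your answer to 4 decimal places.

G(0) = C(-A)^{-1}B + D = -C A^{-1} B + D.
det A = -30, so A^{-1} = (1/-30)·adj(A) = [[-7/15, -1/6, -1/30], [4/15, -1/3, -4/15], [-4/15, -1/6, -7/30]]
A^{-1} B = [-7/6, -1/3, -7/6]^T
C A^{-1} B = 2/3
G(0) = D - C A^{-1} B = -2 - (2/3) = -8/3 ≈ -2.6667

-2.6667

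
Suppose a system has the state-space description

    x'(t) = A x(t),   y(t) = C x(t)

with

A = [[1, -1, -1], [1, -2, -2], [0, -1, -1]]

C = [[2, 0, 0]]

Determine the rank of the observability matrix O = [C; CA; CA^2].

CA = [[2, -2, -2]]
CA^2 = [[0, 4, 4]]
Observability matrix O = [C; CA; CA^2] = [[2, 0, 0], [2, -2, -2], [0, 4, 4]]
The columns c1, c2, c3 of O are linearly dependent: -c2 + c3 = 0 (check each entry), so rank(O) ≤ 2.
The 2×2 minor from rows 1, 2, columns 1, 2 is 2·(-2) - 0·2 = -4 - 0 = -4 ≠ 0, so rank(O) = 2.
rank(O) = 2 < n = 3, so the pair (A, C) is not completely observable.

2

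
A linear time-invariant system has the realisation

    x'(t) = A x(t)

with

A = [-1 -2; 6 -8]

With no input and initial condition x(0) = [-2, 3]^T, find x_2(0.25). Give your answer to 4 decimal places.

det(sI - A) = s^2 - (tr A)s + det A, with tr A = (-1) + (-8) = -9 and det A = (-1)·(-8) - (-2)·6 = 8 - (-12) = 20.
So p(s) = det(sI - A) = s^2 + 9s + 20.
Factor s^2 + 9s + 20: two numbers with sum -9 and product 20 are -4 and -5, so s^2 + 9s + 20 = (s + 4)(s + 5).
Hence p(s) = (s + 4) (s + 5), with roots -5, -4.
The eigenvalues -5, -4 are distinct and real, so A is diagonalisable and x(t) = e^{At} x(0) = V diag(e^{λ_i t}) V^{-1} x(0), where the columns of V are the eigenvectors.
λ = -5: A - (-5)I = [[4, -2], [6, -3]]. Row 1 gives 4·v1 + (-2)·v2 = 0, so take v_1 = [1, 2]^T.
λ = -4: A - (-4)I = [[3, -2], [6, -4]]. Row 1 gives 3·v1 + (-2)·v2 = 0, so take v_2 = [2, 3]^T.
V = [v_1 v_2] = [[1, 2], [2, 3]] has det V = -1, so V^{-1} = adj(V)/det V = [[-3, 2], [2, -1]].
Modal coordinates z(0) = V^{-1} x(0): (-3)·(-2) + 2·3 = 12; 2·(-2) + (-1)·3 = -7; so z(0) = [12, -7]^T.
x_2(t) = Σ_i (v_i)_2 · z_i(0) · e^{λ_i t} (row 2 of V times the modal terms).
x_2(0.25) = 2·12·e^{-5·0.25} + 3·(-7)·e^{-4·0.25} = 24·0.28650480 + (-21)·0.36787944 = -0.8494.

-0.8494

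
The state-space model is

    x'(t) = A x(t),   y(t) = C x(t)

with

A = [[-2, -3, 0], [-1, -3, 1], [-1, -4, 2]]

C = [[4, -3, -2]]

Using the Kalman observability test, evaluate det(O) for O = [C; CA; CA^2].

CA = [[-3, 5, -7]]
CA^2 = [[8, 22, -9]]
Observability matrix O = [C; CA; CA^2] = [[4, -3, -2], [-3, 5, -7], [8, 22, -9]]
Expanding along the first row, det(O) = 4·(5·(-9) - (-7)·22) - (-3)·((-3)·(-9) - (-7)·8) + (-2)·((-3)·22 - 5·8) = 4·109 - (-3)·83 + (-2)·(-106) = 897
Since det(O) ≠ 0, rank(O) = 3 and the system is completely observable.

897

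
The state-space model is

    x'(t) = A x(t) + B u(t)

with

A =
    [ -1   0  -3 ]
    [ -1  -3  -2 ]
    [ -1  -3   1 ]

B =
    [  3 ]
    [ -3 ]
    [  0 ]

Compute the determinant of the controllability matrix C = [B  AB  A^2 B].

675

AB = [[-3], [6], [6]]
A^2B = [[-15], [-27], [-9]]
Controllability matrix C = [B  AB  A^2B] = [[3, -3, -15], [-3, 6, -27], [0, 6, -9]]
Expanding along the first row, det(C) = 3·(6·(-9) - (-27)·6) - (-3)·((-3)·(-9) - (-27)·0) + (-15)·((-3)·6 - 6·0) = 3·108 - (-3)·27 + (-15)·(-18) = 675
Since det(C) ≠ 0, rank(C) = 3 and the system is completely controllable.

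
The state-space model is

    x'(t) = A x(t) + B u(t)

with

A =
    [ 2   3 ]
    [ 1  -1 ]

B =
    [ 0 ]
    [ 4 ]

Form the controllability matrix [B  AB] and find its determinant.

AB = [[12], [-4]]
Controllability matrix C = [B  AB] = [[0, 12], [4, -4]]
det(C) = 0·(-4) - 12·4 = 0 - 48 = -48
Since det(C) ≠ 0, rank(C) = 2 and the system is completely controllable.

-48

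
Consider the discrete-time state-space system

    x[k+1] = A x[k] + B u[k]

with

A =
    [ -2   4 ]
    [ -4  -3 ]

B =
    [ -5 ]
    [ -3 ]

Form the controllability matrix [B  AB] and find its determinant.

AB = [[-2], [29]]
Controllability matrix C = [B  AB] = [[-5, -2], [-3, 29]]
det(C) = (-5)·29 - (-2)·(-3) = -145 - 6 = -151
Since det(C) ≠ 0, rank(C) = 2 and the system is completely controllable.

-151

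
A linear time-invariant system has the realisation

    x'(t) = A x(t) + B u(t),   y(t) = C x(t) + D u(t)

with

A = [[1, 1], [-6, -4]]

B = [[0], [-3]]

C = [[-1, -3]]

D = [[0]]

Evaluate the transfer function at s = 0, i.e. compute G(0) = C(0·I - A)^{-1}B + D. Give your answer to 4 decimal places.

G(0) = C(-A)^{-1}B + D = -C A^{-1} B + D.
det A = 2, so A^{-1} = (1/2)·adj(A) = [[-2, -1/2], [3, 1/2]]
A^{-1} B = [3/2, -3/2]^T
C A^{-1} B = 3
G(0) = D - C A^{-1} B = 0 - (3) = -3

-3.0000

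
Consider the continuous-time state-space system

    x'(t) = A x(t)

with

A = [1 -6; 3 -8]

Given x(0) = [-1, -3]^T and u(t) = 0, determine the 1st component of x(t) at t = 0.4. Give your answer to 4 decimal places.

det(sI - A) = s^2 - (tr A)s + det A, with tr A = 1 + (-8) = -7 and det A = 1·(-8) - (-6)·3 = -8 - (-18) = 10.
So p(s) = det(sI - A) = s^2 + 7s + 10.
Factor s^2 + 7s + 10: two numbers with sum -7 and product 10 are -2 and -5, so s^2 + 7s + 10 = (s + 2)(s + 5).
Hence p(s) = (s + 2) (s + 5), with roots -5, -2.
The eigenvalues -5, -2 are distinct and real, so A is diagonalisable and x(t) = e^{At} x(0) = V diag(e^{λ_i t}) V^{-1} x(0), where the columns of V are the eigenvectors.
λ = -5: A - (-5)I = [[6, -6], [3, -3]]. Row 1 gives 6·v1 + (-6)·v2 = 0, so take v_1 = [1, 1]^T.
λ = -2: A - (-2)I = [[3, -6], [3, -6]]. Row 1 gives 3·v1 + (-6)·v2 = 0, so take v_2 = [2, 1]^T.
V = [v_1 v_2] = [[1, 2], [1, 1]] has det V = -1, so V^{-1} = adj(V)/det V = [[-1, 2], [1, -1]].
Modal coordinates z(0) = V^{-1} x(0): (-1)·(-1) + 2·(-3) = -5; 1·(-1) + (-1)·(-3) = 2; so z(0) = [-5, 2]^T.
x_1(t) = Σ_i (v_i)_1 · z_i(0) · e^{λ_i t} (row 1 of V times the modal terms).
x_1(0.4) = 1·(-5)·e^{-5·0.4} + 2·2·e^{-2·0.4} = (-5)·0.135335 + 4·0.449329 = 1.1206.

1.1206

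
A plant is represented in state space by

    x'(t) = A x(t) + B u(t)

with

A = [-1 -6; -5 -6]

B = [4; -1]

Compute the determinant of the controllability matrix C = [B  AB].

-54

AB = [[2], [-14]]
Controllability matrix C = [B  AB] = [[4, 2], [-1, -14]]
det(C) = 4·(-14) - 2·(-1) = -56 - (-2) = -54
Since det(C) ≠ 0, rank(C) = 2 and the system is completely controllable.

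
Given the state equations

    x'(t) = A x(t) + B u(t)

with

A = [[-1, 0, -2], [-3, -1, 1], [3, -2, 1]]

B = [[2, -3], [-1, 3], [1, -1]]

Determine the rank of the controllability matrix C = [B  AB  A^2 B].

3

AB = [[-4, 5], [-4, 5], [9, -16]]
A^2B = [[-14, 27], [25, -36], [5, -11]]
Controllability matrix C = [B  AB  A^2B] = [[2, -3, -4, 5, -14, 27], [-1, 3, -4, 5, 25, -36], [1, -1, 9, -16, 5, -11]]
Take the 3×3 submatrix of C formed by columns 1, 2, 3: [[2, -3, -4], [-1, 3, -4], [1, -1, 9]]. Its determinant is 2·(3·9 - (-4)·(-1)) - (-3)·((-1)·9 - (-4)·1) + (-4)·((-1)·(-1) - 3·1) = 2·23 - (-3)·(-5) + (-4)·(-2) = 39 ≠ 0.
So rank(C) ≥ 3; since C has 3 rows, rank(C) = 3.
rank(C) = 3 = n, so the pair (A, B) is completely controllable.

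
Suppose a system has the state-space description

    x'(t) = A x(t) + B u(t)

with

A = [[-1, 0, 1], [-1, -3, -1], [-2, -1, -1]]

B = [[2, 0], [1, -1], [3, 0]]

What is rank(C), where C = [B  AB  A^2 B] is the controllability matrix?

3

AB = [[1, 0], [-8, 3], [-8, 1]]
A^2B = [[-9, 1], [31, -10], [14, -4]]
Controllability matrix C = [B  AB  A^2B] = [[2, 0, 1, 0, -9, 1], [1, -1, -8, 3, 31, -10], [3, 0, -8, 1, 14, -4]]
Take the 3×3 submatrix of C formed by columns 1, 2, 3: [[2, 0, 1], [1, -1, -8], [3, 0, -8]]. Its determinant is 2·((-1)·(-8) - (-8)·0) - 0·(1·(-8) - (-8)·3) + 1·(1·0 - (-1)·3) = 2·8 - 0·16 + 1·3 = 19 ≠ 0.
So rank(C) ≥ 3; since C has 3 rows, rank(C) = 3.
rank(C) = 3 = n, so the pair (A, B) is completely controllable.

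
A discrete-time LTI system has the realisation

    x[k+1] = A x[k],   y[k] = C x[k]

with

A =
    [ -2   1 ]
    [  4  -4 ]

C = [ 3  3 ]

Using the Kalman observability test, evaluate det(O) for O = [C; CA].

-45

CA = [[6, -9]]
Observability matrix O = [C; CA] = [[3, 3], [6, -9]]
det(O) = 3·(-9) - 3·6 = -27 - 18 = -45
Since det(O) ≠ 0, rank(O) = 2 and the system is completely observable.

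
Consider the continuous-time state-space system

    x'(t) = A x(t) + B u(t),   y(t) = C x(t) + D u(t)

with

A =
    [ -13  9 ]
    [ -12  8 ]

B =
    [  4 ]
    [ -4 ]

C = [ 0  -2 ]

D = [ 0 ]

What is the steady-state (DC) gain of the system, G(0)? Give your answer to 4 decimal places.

G(0) = C(-A)^{-1}B + D = -C A^{-1} B + D.
det A = 4, so A^{-1} = (1/4)·adj(A) = [[2, -9/4], [3, -13/4]]
A^{-1} B = [17, 25]^T
C A^{-1} B = -50
G(0) = D - C A^{-1} B = 0 - (-50) = 50

50.0000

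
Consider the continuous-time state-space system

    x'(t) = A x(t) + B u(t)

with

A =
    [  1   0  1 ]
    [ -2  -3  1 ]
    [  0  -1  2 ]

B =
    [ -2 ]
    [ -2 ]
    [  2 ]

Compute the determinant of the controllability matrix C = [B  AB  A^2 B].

-576

AB = [[0], [12], [6]]
A^2B = [[6], [-30], [0]]
Controllability matrix C = [B  AB  A^2B] = [[-2, 0, 6], [-2, 12, -30], [2, 6, 0]]
Expanding along the first row, det(C) = (-2)·(12·0 - (-30)·6) - 0·((-2)·0 - (-30)·2) + 6·((-2)·6 - 12·2) = (-2)·180 - 0·60 + 6·(-36) = -576
Since det(C) ≠ 0, rank(C) = 3 and the system is completely controllable.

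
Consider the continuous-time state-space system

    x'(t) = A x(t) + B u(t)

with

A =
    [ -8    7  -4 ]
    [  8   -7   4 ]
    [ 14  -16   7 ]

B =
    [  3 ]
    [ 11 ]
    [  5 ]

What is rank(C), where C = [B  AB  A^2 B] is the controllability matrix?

2

AB = [[33], [-33], [-99]]
A^2B = [[-99], [99], [297]]
Controllability matrix C = [B  AB  A^2B] = [[3, 33, -99], [11, -33, 99], [5, -99, 297]]
The rows r1, r2, r3 of C are linearly dependent: 2·r1 - r2 + r3 = 0 (check each entry), so rank(C) ≤ 2.
The 2×2 minor from rows 1, 2, columns 1, 2 is 3·(-33) - 33·11 = -99 - 363 = -462 ≠ 0, so rank(C) = 2.
rank(C) = 2 < n = 3, so the pair (A, B) is not completely controllable.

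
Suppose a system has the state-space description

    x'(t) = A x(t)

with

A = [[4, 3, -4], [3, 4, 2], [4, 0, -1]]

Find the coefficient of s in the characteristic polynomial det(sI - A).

Expand det(sI - A) for the 3×3 matrix.
p(s) = s^3 - 7s^2 + 15s - 81.
(Check: constant term = det(-A) = (-1)^3 det A = -81; coefficient of s^2 = -tr A = -7.)
The coefficient of s is 15.

15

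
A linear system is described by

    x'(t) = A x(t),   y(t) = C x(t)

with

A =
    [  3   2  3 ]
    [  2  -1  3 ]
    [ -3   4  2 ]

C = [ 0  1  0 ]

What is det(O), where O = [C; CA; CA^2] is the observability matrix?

-33

CA = [[2, -1, 3]]
CA^2 = [[-5, 17, 9]]
Observability matrix O = [C; CA; CA^2] = [[0, 1, 0], [2, -1, 3], [-5, 17, 9]]
Expanding along the first row, det(O) = 0·((-1)·9 - 3·17) - 1·(2·9 - 3·(-5)) + 0·(2·17 - (-1)·(-5)) = 0·(-60) - 1·33 + 0·29 = -33
Since det(O) ≠ 0, rank(O) = 3 and the system is completely observable.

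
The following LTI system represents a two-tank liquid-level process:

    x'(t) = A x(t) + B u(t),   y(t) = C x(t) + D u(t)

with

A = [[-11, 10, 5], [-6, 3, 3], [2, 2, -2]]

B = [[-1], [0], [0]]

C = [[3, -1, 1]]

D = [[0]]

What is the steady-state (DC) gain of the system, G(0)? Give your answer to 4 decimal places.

2.6667

G(0) = C(-A)^{-1}B + D = -C A^{-1} B + D.
det A = -18, so A^{-1} = (1/-18)·adj(A) = [[2/3, -5/3, -5/6], [1/3, -2/3, -1/6], [1, -7/3, -3/2]]
A^{-1} B = [-2/3, -1/3, -1]^T
C A^{-1} B = -8/3
G(0) = D - C A^{-1} B = 0 - (-8/3) = 8/3 ≈ 2.6667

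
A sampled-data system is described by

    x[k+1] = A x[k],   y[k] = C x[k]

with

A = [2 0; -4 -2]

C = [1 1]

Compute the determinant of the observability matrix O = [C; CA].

0

CA = [[-2, -2]]
Observability matrix O = [C; CA] = [[1, 1], [-2, -2]]
det(O) = 1·(-2) - 1·(-2) = -2 - (-2) = 0
Since det(O) = 0, rank(O) < 2 and the system is not completely observable.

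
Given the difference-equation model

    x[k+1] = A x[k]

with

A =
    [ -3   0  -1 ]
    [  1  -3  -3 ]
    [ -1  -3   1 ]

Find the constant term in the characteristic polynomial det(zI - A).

Expand det(zI - A) for the 3×3 matrix.
p(z) = z^3 + 5z^2 - 7z - 42.
(Check: constant term = det(-A) = (-1)^3 det A = -42; coefficient of z^2 = -tr A = 5.)
The constant term is -42.

-42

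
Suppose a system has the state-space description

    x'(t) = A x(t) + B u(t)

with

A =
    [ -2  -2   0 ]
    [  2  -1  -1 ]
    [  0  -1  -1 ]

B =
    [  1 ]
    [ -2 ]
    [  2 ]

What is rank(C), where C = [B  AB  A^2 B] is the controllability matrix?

AB = [[2], [2], [0]]
A^2B = [[-8], [2], [-2]]
Controllability matrix C = [B  AB  A^2B] = [[1, 2, -8], [-2, 2, 2], [2, 0, -2]]
det(C) = 1·(2·(-2) - 2·0) - 2·((-2)·(-2) - 2·2) + (-8)·((-2)·0 - 2·2) = 1·(-4) - 2·0 + (-8)·(-4) = 28 ≠ 0, so rank(C) = 3.
rank(C) = 3 = n, so the pair (A, B) is completely controllable.

3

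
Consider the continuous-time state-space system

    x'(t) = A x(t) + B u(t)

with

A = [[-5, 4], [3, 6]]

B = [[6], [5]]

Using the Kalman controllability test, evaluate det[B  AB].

338

AB = [[-10], [48]]
Controllability matrix C = [B  AB] = [[6, -10], [5, 48]]
det(C) = 6·48 - (-10)·5 = 288 - (-50) = 338
Since det(C) ≠ 0, rank(C) = 2 and the system is completely controllable.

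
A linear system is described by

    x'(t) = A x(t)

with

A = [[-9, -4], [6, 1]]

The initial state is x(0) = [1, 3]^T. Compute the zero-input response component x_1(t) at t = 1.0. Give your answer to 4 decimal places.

det(sI - A) = s^2 - (tr A)s + det A, with tr A = (-9) + 1 = -8 and det A = (-9)·1 - (-4)·6 = -9 - (-24) = 15.
So p(s) = det(sI - A) = s^2 + 8s + 15.
Factor s^2 + 8s + 15: two numbers with sum -8 and product 15 are -3 and -5, so s^2 + 8s + 15 = (s + 3)(s + 5).
Hence p(s) = (s + 3) (s + 5), with roots -5, -3.
The eigenvalues -5, -3 are distinct and real, so A is diagonalisable and x(t) = e^{At} x(0) = V diag(e^{λ_i t}) V^{-1} x(0), where the columns of V are the eigenvectors.
λ = -5: A - (-5)I = [[-4, -4], [6, 6]]. Row 1 gives (-4)·v1 + (-4)·v2 = 0, so take v_1 = [1, -1]^T.
λ = -3: A - (-3)I = [[-6, -4], [6, 4]]. Row 1 gives (-6)·v1 + (-4)·v2 = 0, so take v_2 = [-2, 3]^T.
V = [v_1 v_2] = [[1, -2], [-1, 3]] has det V = 1, so V^{-1} = adj(V)/det V = [[3, 2], [1, 1]].
Modal coordinates z(0) = V^{-1} x(0): 3·1 + 2·3 = 9; 1·1 + 1·3 = 4; so z(0) = [9, 4]^T.
x_1(t) = Σ_i (v_i)_1 · z_i(0) · e^{λ_i t} (row 1 of V times the modal terms).
x_1(1.0) = 1·9·e^{-5·1.0} + (-2)·4·e^{-3·1.0} = 9·0.006738 + (-8)·0.049787 = -0.3377.

-0.3377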